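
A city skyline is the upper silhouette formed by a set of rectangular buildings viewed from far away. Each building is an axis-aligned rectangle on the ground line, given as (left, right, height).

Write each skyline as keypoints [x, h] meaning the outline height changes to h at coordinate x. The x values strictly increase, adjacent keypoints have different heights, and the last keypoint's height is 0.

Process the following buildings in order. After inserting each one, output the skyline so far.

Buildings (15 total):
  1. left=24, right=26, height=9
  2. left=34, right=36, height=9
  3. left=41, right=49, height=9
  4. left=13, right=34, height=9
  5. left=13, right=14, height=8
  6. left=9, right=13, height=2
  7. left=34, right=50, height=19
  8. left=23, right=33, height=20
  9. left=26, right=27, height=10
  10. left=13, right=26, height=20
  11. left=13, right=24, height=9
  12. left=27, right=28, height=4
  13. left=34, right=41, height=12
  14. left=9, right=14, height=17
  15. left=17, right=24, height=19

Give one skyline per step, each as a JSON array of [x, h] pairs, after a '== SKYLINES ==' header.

== SKYLINES ==
[[24,9],[26,0]]
[[24,9],[26,0],[34,9],[36,0]]
[[24,9],[26,0],[34,9],[36,0],[41,9],[49,0]]
[[13,9],[36,0],[41,9],[49,0]]
[[13,9],[36,0],[41,9],[49,0]]
[[9,2],[13,9],[36,0],[41,9],[49,0]]
[[9,2],[13,9],[34,19],[50,0]]
[[9,2],[13,9],[23,20],[33,9],[34,19],[50,0]]
[[9,2],[13,9],[23,20],[33,9],[34,19],[50,0]]
[[9,2],[13,20],[33,9],[34,19],[50,0]]
[[9,2],[13,20],[33,9],[34,19],[50,0]]
[[9,2],[13,20],[33,9],[34,19],[50,0]]
[[9,2],[13,20],[33,9],[34,19],[50,0]]
[[9,17],[13,20],[33,9],[34,19],[50,0]]
[[9,17],[13,20],[33,9],[34,19],[50,0]]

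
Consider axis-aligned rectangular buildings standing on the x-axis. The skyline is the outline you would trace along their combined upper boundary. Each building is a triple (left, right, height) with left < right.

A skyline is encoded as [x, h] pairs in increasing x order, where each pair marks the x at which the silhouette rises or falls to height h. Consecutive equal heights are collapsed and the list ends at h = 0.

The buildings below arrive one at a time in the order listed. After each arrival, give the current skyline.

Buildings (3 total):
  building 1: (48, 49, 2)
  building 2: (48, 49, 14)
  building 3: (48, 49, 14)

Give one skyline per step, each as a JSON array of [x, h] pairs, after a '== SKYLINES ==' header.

== SKYLINES ==
[[48,2],[49,0]]
[[48,14],[49,0]]
[[48,14],[49,0]]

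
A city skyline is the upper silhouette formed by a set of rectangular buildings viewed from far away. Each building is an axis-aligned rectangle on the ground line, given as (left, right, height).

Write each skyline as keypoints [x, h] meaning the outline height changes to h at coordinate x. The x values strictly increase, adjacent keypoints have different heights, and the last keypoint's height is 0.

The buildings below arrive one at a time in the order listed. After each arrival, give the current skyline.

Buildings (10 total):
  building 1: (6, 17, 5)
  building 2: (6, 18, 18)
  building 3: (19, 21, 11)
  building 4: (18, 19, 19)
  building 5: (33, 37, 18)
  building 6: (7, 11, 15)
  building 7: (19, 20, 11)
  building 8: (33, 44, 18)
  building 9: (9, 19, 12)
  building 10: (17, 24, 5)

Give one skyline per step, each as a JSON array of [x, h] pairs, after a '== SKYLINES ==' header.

== SKYLINES ==
[[6,5],[17,0]]
[[6,18],[18,0]]
[[6,18],[18,0],[19,11],[21,0]]
[[6,18],[18,19],[19,11],[21,0]]
[[6,18],[18,19],[19,11],[21,0],[33,18],[37,0]]
[[6,18],[18,19],[19,11],[21,0],[33,18],[37,0]]
[[6,18],[18,19],[19,11],[21,0],[33,18],[37,0]]
[[6,18],[18,19],[19,11],[21,0],[33,18],[44,0]]
[[6,18],[18,19],[19,11],[21,0],[33,18],[44,0]]
[[6,18],[18,19],[19,11],[21,5],[24,0],[33,18],[44,0]]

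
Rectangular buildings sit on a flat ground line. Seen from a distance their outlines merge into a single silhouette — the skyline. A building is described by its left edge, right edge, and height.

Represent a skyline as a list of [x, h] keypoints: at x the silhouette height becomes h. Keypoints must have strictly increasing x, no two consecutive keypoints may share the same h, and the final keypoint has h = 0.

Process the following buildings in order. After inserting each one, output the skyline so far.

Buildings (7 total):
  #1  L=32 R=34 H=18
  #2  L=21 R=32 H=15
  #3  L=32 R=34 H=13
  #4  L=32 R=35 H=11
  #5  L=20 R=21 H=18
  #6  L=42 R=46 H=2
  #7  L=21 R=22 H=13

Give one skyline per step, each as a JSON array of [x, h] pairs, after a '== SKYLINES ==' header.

== SKYLINES ==
[[32,18],[34,0]]
[[21,15],[32,18],[34,0]]
[[21,15],[32,18],[34,0]]
[[21,15],[32,18],[34,11],[35,0]]
[[20,18],[21,15],[32,18],[34,11],[35,0]]
[[20,18],[21,15],[32,18],[34,11],[35,0],[42,2],[46,0]]
[[20,18],[21,15],[32,18],[34,11],[35,0],[42,2],[46,0]]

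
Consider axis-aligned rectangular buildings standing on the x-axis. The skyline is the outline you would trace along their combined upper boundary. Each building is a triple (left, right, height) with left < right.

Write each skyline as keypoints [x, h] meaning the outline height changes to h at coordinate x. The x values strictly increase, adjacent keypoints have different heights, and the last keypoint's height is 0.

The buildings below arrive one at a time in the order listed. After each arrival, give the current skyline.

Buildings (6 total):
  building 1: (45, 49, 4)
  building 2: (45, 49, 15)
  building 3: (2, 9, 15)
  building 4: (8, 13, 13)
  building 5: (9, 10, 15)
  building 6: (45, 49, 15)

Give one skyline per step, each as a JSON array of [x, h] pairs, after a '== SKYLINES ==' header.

== SKYLINES ==
[[45,4],[49,0]]
[[45,15],[49,0]]
[[2,15],[9,0],[45,15],[49,0]]
[[2,15],[9,13],[13,0],[45,15],[49,0]]
[[2,15],[10,13],[13,0],[45,15],[49,0]]
[[2,15],[10,13],[13,0],[45,15],[49,0]]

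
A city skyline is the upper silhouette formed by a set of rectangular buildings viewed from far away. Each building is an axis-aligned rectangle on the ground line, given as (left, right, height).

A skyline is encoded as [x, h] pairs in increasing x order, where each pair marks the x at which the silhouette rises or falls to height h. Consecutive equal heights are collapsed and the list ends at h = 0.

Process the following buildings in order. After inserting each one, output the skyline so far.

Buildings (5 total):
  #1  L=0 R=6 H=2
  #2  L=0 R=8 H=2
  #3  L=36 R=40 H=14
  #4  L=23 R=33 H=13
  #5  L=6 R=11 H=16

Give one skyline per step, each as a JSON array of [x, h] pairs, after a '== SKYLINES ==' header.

== SKYLINES ==
[[0,2],[6,0]]
[[0,2],[8,0]]
[[0,2],[8,0],[36,14],[40,0]]
[[0,2],[8,0],[23,13],[33,0],[36,14],[40,0]]
[[0,2],[6,16],[11,0],[23,13],[33,0],[36,14],[40,0]]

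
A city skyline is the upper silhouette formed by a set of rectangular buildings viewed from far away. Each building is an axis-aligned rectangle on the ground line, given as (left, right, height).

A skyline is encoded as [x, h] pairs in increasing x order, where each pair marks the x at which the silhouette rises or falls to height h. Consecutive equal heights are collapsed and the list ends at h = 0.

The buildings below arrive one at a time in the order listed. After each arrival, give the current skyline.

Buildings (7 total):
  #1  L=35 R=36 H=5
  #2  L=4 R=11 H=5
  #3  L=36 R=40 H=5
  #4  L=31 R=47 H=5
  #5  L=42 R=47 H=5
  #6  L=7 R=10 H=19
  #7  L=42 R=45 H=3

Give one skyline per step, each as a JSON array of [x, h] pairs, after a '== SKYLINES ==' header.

== SKYLINES ==
[[35,5],[36,0]]
[[4,5],[11,0],[35,5],[36,0]]
[[4,5],[11,0],[35,5],[40,0]]
[[4,5],[11,0],[31,5],[47,0]]
[[4,5],[11,0],[31,5],[47,0]]
[[4,5],[7,19],[10,5],[11,0],[31,5],[47,0]]
[[4,5],[7,19],[10,5],[11,0],[31,5],[47,0]]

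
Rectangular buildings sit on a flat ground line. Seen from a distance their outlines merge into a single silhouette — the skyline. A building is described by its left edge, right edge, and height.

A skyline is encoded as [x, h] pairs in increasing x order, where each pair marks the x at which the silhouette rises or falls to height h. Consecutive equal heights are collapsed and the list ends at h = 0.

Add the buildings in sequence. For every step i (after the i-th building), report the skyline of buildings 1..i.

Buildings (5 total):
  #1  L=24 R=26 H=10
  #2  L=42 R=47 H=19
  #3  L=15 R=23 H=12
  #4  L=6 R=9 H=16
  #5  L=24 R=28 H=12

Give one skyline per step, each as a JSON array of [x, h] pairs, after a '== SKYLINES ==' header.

== SKYLINES ==
[[24,10],[26,0]]
[[24,10],[26,0],[42,19],[47,0]]
[[15,12],[23,0],[24,10],[26,0],[42,19],[47,0]]
[[6,16],[9,0],[15,12],[23,0],[24,10],[26,0],[42,19],[47,0]]
[[6,16],[9,0],[15,12],[23,0],[24,12],[28,0],[42,19],[47,0]]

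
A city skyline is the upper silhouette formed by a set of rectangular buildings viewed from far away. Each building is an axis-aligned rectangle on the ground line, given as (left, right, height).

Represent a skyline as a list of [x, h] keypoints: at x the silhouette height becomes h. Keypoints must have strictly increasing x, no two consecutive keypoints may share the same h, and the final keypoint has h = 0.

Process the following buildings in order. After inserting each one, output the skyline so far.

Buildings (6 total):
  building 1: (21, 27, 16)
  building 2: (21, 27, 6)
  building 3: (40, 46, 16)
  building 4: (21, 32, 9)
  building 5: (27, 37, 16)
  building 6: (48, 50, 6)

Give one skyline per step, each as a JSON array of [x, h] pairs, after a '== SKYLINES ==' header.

== SKYLINES ==
[[21,16],[27,0]]
[[21,16],[27,0]]
[[21,16],[27,0],[40,16],[46,0]]
[[21,16],[27,9],[32,0],[40,16],[46,0]]
[[21,16],[37,0],[40,16],[46,0]]
[[21,16],[37,0],[40,16],[46,0],[48,6],[50,0]]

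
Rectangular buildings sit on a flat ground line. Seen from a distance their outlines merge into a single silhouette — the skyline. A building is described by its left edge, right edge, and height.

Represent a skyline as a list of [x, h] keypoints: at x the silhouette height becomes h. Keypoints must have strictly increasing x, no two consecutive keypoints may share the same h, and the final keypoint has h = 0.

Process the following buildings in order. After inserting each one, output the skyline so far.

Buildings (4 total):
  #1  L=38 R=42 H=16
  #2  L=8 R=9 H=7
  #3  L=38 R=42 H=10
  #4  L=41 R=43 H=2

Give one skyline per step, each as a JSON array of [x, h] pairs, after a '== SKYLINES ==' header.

== SKYLINES ==
[[38,16],[42,0]]
[[8,7],[9,0],[38,16],[42,0]]
[[8,7],[9,0],[38,16],[42,0]]
[[8,7],[9,0],[38,16],[42,2],[43,0]]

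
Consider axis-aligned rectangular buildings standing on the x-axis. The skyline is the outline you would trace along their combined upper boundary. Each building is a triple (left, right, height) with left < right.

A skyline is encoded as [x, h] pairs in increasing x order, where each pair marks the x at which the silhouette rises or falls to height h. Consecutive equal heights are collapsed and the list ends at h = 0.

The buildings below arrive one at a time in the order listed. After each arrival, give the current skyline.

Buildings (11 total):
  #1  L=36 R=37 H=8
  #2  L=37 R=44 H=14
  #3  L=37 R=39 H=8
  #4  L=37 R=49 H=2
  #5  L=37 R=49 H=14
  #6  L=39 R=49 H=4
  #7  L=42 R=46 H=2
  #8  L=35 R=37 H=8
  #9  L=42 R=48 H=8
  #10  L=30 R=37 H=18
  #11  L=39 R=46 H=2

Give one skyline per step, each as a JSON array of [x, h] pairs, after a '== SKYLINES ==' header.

== SKYLINES ==
[[36,8],[37,0]]
[[36,8],[37,14],[44,0]]
[[36,8],[37,14],[44,0]]
[[36,8],[37,14],[44,2],[49,0]]
[[36,8],[37,14],[49,0]]
[[36,8],[37,14],[49,0]]
[[36,8],[37,14],[49,0]]
[[35,8],[37,14],[49,0]]
[[35,8],[37,14],[49,0]]
[[30,18],[37,14],[49,0]]
[[30,18],[37,14],[49,0]]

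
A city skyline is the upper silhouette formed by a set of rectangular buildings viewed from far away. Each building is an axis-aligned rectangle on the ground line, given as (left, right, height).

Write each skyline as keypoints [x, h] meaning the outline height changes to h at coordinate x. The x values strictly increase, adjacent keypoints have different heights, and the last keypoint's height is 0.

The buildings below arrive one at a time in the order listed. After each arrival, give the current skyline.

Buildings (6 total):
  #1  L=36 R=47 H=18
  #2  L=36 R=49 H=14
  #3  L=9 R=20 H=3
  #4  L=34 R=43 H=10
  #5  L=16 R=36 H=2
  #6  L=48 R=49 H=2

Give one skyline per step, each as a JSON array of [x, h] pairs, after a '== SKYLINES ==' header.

== SKYLINES ==
[[36,18],[47,0]]
[[36,18],[47,14],[49,0]]
[[9,3],[20,0],[36,18],[47,14],[49,0]]
[[9,3],[20,0],[34,10],[36,18],[47,14],[49,0]]
[[9,3],[20,2],[34,10],[36,18],[47,14],[49,0]]
[[9,3],[20,2],[34,10],[36,18],[47,14],[49,0]]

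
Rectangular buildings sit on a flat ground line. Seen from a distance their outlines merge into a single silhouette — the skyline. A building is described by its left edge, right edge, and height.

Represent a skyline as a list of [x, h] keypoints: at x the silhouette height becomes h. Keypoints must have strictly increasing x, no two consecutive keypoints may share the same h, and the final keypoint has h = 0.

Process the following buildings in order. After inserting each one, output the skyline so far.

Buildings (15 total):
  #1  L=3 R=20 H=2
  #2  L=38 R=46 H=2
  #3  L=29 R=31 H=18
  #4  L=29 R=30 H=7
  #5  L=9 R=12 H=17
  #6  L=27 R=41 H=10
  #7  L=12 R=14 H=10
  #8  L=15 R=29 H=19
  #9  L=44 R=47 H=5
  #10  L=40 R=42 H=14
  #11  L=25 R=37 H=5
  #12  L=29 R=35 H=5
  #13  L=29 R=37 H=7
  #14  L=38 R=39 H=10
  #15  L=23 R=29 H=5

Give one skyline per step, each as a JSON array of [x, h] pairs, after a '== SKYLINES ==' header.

== SKYLINES ==
[[3,2],[20,0]]
[[3,2],[20,0],[38,2],[46,0]]
[[3,2],[20,0],[29,18],[31,0],[38,2],[46,0]]
[[3,2],[20,0],[29,18],[31,0],[38,2],[46,0]]
[[3,2],[9,17],[12,2],[20,0],[29,18],[31,0],[38,2],[46,0]]
[[3,2],[9,17],[12,2],[20,0],[27,10],[29,18],[31,10],[41,2],[46,0]]
[[3,2],[9,17],[12,10],[14,2],[20,0],[27,10],[29,18],[31,10],[41,2],[46,0]]
[[3,2],[9,17],[12,10],[14,2],[15,19],[29,18],[31,10],[41,2],[46,0]]
[[3,2],[9,17],[12,10],[14,2],[15,19],[29,18],[31,10],[41,2],[44,5],[47,0]]
[[3,2],[9,17],[12,10],[14,2],[15,19],[29,18],[31,10],[40,14],[42,2],[44,5],[47,0]]
[[3,2],[9,17],[12,10],[14,2],[15,19],[29,18],[31,10],[40,14],[42,2],[44,5],[47,0]]
[[3,2],[9,17],[12,10],[14,2],[15,19],[29,18],[31,10],[40,14],[42,2],[44,5],[47,0]]
[[3,2],[9,17],[12,10],[14,2],[15,19],[29,18],[31,10],[40,14],[42,2],[44,5],[47,0]]
[[3,2],[9,17],[12,10],[14,2],[15,19],[29,18],[31,10],[40,14],[42,2],[44,5],[47,0]]
[[3,2],[9,17],[12,10],[14,2],[15,19],[29,18],[31,10],[40,14],[42,2],[44,5],[47,0]]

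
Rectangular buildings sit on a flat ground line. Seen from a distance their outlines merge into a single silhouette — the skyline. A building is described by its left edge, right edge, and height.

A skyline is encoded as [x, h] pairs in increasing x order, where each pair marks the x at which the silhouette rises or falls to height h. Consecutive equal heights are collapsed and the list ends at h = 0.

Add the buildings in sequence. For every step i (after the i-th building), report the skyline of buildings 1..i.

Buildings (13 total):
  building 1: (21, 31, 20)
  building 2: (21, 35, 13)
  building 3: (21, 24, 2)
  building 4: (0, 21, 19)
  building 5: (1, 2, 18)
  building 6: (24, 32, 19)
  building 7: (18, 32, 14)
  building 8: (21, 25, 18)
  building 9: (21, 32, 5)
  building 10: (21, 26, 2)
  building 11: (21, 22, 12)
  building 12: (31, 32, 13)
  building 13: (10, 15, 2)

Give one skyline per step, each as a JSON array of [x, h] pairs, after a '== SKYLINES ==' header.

== SKYLINES ==
[[21,20],[31,0]]
[[21,20],[31,13],[35,0]]
[[21,20],[31,13],[35,0]]
[[0,19],[21,20],[31,13],[35,0]]
[[0,19],[21,20],[31,13],[35,0]]
[[0,19],[21,20],[31,19],[32,13],[35,0]]
[[0,19],[21,20],[31,19],[32,13],[35,0]]
[[0,19],[21,20],[31,19],[32,13],[35,0]]
[[0,19],[21,20],[31,19],[32,13],[35,0]]
[[0,19],[21,20],[31,19],[32,13],[35,0]]
[[0,19],[21,20],[31,19],[32,13],[35,0]]
[[0,19],[21,20],[31,19],[32,13],[35,0]]
[[0,19],[21,20],[31,19],[32,13],[35,0]]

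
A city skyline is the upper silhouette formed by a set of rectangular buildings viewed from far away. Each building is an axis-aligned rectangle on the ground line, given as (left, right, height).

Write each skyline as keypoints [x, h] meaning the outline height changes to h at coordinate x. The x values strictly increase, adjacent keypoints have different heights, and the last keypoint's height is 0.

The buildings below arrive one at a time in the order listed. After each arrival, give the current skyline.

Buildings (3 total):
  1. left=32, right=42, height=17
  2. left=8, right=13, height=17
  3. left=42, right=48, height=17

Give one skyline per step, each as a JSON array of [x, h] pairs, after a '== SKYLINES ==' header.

== SKYLINES ==
[[32,17],[42,0]]
[[8,17],[13,0],[32,17],[42,0]]
[[8,17],[13,0],[32,17],[48,0]]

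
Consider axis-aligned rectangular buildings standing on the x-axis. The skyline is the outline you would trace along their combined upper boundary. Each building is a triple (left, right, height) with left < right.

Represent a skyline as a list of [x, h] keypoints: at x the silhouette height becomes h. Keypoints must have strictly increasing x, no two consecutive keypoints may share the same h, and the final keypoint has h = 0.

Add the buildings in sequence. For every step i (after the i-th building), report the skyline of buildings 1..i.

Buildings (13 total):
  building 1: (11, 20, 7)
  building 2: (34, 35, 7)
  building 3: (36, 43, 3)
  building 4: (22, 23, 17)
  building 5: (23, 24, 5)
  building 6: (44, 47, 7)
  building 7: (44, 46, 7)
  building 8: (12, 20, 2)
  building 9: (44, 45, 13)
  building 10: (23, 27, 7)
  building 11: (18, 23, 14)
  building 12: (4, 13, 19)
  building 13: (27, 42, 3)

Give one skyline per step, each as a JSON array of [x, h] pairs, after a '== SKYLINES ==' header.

== SKYLINES ==
[[11,7],[20,0]]
[[11,7],[20,0],[34,7],[35,0]]
[[11,7],[20,0],[34,7],[35,0],[36,3],[43,0]]
[[11,7],[20,0],[22,17],[23,0],[34,7],[35,0],[36,3],[43,0]]
[[11,7],[20,0],[22,17],[23,5],[24,0],[34,7],[35,0],[36,3],[43,0]]
[[11,7],[20,0],[22,17],[23,5],[24,0],[34,7],[35,0],[36,3],[43,0],[44,7],[47,0]]
[[11,7],[20,0],[22,17],[23,5],[24,0],[34,7],[35,0],[36,3],[43,0],[44,7],[47,0]]
[[11,7],[20,0],[22,17],[23,5],[24,0],[34,7],[35,0],[36,3],[43,0],[44,7],[47,0]]
[[11,7],[20,0],[22,17],[23,5],[24,0],[34,7],[35,0],[36,3],[43,0],[44,13],[45,7],[47,0]]
[[11,7],[20,0],[22,17],[23,7],[27,0],[34,7],[35,0],[36,3],[43,0],[44,13],[45,7],[47,0]]
[[11,7],[18,14],[22,17],[23,7],[27,0],[34,7],[35,0],[36,3],[43,0],[44,13],[45,7],[47,0]]
[[4,19],[13,7],[18,14],[22,17],[23,7],[27,0],[34,7],[35,0],[36,3],[43,0],[44,13],[45,7],[47,0]]
[[4,19],[13,7],[18,14],[22,17],[23,7],[27,3],[34,7],[35,3],[43,0],[44,13],[45,7],[47,0]]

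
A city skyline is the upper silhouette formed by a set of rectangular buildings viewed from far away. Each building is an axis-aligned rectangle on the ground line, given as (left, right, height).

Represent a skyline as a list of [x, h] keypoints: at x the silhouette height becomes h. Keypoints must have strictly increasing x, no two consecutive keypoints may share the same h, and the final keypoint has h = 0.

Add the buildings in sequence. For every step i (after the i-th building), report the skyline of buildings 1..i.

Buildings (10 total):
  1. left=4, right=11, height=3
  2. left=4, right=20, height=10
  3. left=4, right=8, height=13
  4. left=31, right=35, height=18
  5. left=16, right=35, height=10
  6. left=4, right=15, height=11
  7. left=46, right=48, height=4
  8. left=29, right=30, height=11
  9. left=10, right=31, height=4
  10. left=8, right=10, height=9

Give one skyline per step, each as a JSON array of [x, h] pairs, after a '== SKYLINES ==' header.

== SKYLINES ==
[[4,3],[11,0]]
[[4,10],[20,0]]
[[4,13],[8,10],[20,0]]
[[4,13],[8,10],[20,0],[31,18],[35,0]]
[[4,13],[8,10],[31,18],[35,0]]
[[4,13],[8,11],[15,10],[31,18],[35,0]]
[[4,13],[8,11],[15,10],[31,18],[35,0],[46,4],[48,0]]
[[4,13],[8,11],[15,10],[29,11],[30,10],[31,18],[35,0],[46,4],[48,0]]
[[4,13],[8,11],[15,10],[29,11],[30,10],[31,18],[35,0],[46,4],[48,0]]
[[4,13],[8,11],[15,10],[29,11],[30,10],[31,18],[35,0],[46,4],[48,0]]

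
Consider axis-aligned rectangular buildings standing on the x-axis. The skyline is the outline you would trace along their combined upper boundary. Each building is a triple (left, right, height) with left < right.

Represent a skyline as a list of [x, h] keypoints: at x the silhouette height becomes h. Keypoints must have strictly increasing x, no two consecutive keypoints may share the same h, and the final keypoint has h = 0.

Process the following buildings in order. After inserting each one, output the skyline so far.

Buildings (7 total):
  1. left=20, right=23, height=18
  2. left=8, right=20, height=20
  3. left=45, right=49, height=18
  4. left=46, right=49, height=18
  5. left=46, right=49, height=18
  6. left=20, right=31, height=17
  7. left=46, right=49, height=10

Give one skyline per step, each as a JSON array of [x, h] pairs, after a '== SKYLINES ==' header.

== SKYLINES ==
[[20,18],[23,0]]
[[8,20],[20,18],[23,0]]
[[8,20],[20,18],[23,0],[45,18],[49,0]]
[[8,20],[20,18],[23,0],[45,18],[49,0]]
[[8,20],[20,18],[23,0],[45,18],[49,0]]
[[8,20],[20,18],[23,17],[31,0],[45,18],[49,0]]
[[8,20],[20,18],[23,17],[31,0],[45,18],[49,0]]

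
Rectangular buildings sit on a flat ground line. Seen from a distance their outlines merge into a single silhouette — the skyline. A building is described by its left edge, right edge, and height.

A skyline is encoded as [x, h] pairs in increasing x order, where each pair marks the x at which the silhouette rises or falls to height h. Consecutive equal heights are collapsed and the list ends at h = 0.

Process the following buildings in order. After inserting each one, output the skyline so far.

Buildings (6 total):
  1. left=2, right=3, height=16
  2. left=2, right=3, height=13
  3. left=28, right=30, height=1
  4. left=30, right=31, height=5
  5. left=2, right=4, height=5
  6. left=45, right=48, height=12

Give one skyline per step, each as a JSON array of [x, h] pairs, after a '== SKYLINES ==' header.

== SKYLINES ==
[[2,16],[3,0]]
[[2,16],[3,0]]
[[2,16],[3,0],[28,1],[30,0]]
[[2,16],[3,0],[28,1],[30,5],[31,0]]
[[2,16],[3,5],[4,0],[28,1],[30,5],[31,0]]
[[2,16],[3,5],[4,0],[28,1],[30,5],[31,0],[45,12],[48,0]]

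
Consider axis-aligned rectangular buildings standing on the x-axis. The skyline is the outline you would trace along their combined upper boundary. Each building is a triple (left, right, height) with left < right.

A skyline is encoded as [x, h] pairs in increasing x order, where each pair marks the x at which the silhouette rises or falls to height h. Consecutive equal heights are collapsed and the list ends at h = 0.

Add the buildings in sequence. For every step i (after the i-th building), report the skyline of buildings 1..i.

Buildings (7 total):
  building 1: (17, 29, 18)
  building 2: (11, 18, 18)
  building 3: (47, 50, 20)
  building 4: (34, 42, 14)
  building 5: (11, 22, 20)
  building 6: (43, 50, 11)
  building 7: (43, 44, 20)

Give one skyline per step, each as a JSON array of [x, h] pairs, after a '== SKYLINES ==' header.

== SKYLINES ==
[[17,18],[29,0]]
[[11,18],[29,0]]
[[11,18],[29,0],[47,20],[50,0]]
[[11,18],[29,0],[34,14],[42,0],[47,20],[50,0]]
[[11,20],[22,18],[29,0],[34,14],[42,0],[47,20],[50,0]]
[[11,20],[22,18],[29,0],[34,14],[42,0],[43,11],[47,20],[50,0]]
[[11,20],[22,18],[29,0],[34,14],[42,0],[43,20],[44,11],[47,20],[50,0]]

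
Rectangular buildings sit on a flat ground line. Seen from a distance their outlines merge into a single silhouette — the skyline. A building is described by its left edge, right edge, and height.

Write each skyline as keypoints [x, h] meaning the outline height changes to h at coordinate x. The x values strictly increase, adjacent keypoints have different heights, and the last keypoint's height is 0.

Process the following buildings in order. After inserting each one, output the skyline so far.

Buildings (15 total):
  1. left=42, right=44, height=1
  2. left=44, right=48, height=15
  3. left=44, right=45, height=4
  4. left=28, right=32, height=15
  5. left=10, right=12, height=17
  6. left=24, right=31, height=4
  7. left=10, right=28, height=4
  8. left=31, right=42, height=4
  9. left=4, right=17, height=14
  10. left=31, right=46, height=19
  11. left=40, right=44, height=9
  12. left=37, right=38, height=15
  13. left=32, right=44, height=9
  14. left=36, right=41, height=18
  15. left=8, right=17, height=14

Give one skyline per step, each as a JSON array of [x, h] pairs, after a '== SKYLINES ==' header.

== SKYLINES ==
[[42,1],[44,0]]
[[42,1],[44,15],[48,0]]
[[42,1],[44,15],[48,0]]
[[28,15],[32,0],[42,1],[44,15],[48,0]]
[[10,17],[12,0],[28,15],[32,0],[42,1],[44,15],[48,0]]
[[10,17],[12,0],[24,4],[28,15],[32,0],[42,1],[44,15],[48,0]]
[[10,17],[12,4],[28,15],[32,0],[42,1],[44,15],[48,0]]
[[10,17],[12,4],[28,15],[32,4],[42,1],[44,15],[48,0]]
[[4,14],[10,17],[12,14],[17,4],[28,15],[32,4],[42,1],[44,15],[48,0]]
[[4,14],[10,17],[12,14],[17,4],[28,15],[31,19],[46,15],[48,0]]
[[4,14],[10,17],[12,14],[17,4],[28,15],[31,19],[46,15],[48,0]]
[[4,14],[10,17],[12,14],[17,4],[28,15],[31,19],[46,15],[48,0]]
[[4,14],[10,17],[12,14],[17,4],[28,15],[31,19],[46,15],[48,0]]
[[4,14],[10,17],[12,14],[17,4],[28,15],[31,19],[46,15],[48,0]]
[[4,14],[10,17],[12,14],[17,4],[28,15],[31,19],[46,15],[48,0]]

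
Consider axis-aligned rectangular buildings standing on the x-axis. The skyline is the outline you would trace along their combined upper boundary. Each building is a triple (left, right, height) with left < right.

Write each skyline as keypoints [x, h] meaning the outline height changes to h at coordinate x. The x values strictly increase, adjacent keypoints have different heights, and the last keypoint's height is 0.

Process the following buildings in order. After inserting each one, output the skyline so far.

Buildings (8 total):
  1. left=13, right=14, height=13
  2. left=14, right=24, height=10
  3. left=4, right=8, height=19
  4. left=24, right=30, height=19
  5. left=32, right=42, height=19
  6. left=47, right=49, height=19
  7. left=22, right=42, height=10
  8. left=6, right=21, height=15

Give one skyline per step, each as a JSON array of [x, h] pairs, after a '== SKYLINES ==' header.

== SKYLINES ==
[[13,13],[14,0]]
[[13,13],[14,10],[24,0]]
[[4,19],[8,0],[13,13],[14,10],[24,0]]
[[4,19],[8,0],[13,13],[14,10],[24,19],[30,0]]
[[4,19],[8,0],[13,13],[14,10],[24,19],[30,0],[32,19],[42,0]]
[[4,19],[8,0],[13,13],[14,10],[24,19],[30,0],[32,19],[42,0],[47,19],[49,0]]
[[4,19],[8,0],[13,13],[14,10],[24,19],[30,10],[32,19],[42,0],[47,19],[49,0]]
[[4,19],[8,15],[21,10],[24,19],[30,10],[32,19],[42,0],[47,19],[49,0]]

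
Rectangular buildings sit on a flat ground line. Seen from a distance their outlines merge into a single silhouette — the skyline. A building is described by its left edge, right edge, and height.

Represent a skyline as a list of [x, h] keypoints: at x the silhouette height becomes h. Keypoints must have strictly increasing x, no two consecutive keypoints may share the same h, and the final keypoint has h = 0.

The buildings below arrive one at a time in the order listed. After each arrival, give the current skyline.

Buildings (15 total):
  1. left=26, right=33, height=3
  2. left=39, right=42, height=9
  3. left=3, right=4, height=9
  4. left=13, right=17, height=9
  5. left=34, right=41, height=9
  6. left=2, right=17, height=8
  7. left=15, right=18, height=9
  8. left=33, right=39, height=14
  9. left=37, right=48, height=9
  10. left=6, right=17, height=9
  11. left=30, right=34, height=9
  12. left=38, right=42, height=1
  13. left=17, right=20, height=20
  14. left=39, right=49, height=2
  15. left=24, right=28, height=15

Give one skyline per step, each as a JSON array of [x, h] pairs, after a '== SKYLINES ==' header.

== SKYLINES ==
[[26,3],[33,0]]
[[26,3],[33,0],[39,9],[42,0]]
[[3,9],[4,0],[26,3],[33,0],[39,9],[42,0]]
[[3,9],[4,0],[13,9],[17,0],[26,3],[33,0],[39,9],[42,0]]
[[3,9],[4,0],[13,9],[17,0],[26,3],[33,0],[34,9],[42,0]]
[[2,8],[3,9],[4,8],[13,9],[17,0],[26,3],[33,0],[34,9],[42,0]]
[[2,8],[3,9],[4,8],[13,9],[18,0],[26,3],[33,0],[34,9],[42,0]]
[[2,8],[3,9],[4,8],[13,9],[18,0],[26,3],[33,14],[39,9],[42,0]]
[[2,8],[3,9],[4,8],[13,9],[18,0],[26,3],[33,14],[39,9],[48,0]]
[[2,8],[3,9],[4,8],[6,9],[18,0],[26,3],[33,14],[39,9],[48,0]]
[[2,8],[3,9],[4,8],[6,9],[18,0],[26,3],[30,9],[33,14],[39,9],[48,0]]
[[2,8],[3,9],[4,8],[6,9],[18,0],[26,3],[30,9],[33,14],[39,9],[48,0]]
[[2,8],[3,9],[4,8],[6,9],[17,20],[20,0],[26,3],[30,9],[33,14],[39,9],[48,0]]
[[2,8],[3,9],[4,8],[6,9],[17,20],[20,0],[26,3],[30,9],[33,14],[39,9],[48,2],[49,0]]
[[2,8],[3,9],[4,8],[6,9],[17,20],[20,0],[24,15],[28,3],[30,9],[33,14],[39,9],[48,2],[49,0]]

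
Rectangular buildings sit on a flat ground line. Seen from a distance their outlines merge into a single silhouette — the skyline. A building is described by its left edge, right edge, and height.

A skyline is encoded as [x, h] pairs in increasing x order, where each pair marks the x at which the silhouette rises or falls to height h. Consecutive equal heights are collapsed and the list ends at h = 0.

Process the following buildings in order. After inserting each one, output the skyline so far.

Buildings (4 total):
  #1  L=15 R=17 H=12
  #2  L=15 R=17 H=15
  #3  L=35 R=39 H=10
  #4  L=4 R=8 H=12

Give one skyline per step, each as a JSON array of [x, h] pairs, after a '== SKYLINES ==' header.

== SKYLINES ==
[[15,12],[17,0]]
[[15,15],[17,0]]
[[15,15],[17,0],[35,10],[39,0]]
[[4,12],[8,0],[15,15],[17,0],[35,10],[39,0]]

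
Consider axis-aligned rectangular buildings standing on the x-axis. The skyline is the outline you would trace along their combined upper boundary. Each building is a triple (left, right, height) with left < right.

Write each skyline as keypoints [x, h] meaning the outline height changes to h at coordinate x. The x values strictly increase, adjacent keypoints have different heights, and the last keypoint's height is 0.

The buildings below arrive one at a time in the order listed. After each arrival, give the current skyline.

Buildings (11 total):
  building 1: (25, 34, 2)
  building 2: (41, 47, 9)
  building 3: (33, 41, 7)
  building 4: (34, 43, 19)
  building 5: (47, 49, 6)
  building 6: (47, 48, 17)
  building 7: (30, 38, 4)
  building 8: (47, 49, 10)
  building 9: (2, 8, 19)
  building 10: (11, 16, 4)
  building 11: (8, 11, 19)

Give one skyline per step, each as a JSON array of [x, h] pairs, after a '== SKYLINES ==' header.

== SKYLINES ==
[[25,2],[34,0]]
[[25,2],[34,0],[41,9],[47,0]]
[[25,2],[33,7],[41,9],[47,0]]
[[25,2],[33,7],[34,19],[43,9],[47,0]]
[[25,2],[33,7],[34,19],[43,9],[47,6],[49,0]]
[[25,2],[33,7],[34,19],[43,9],[47,17],[48,6],[49,0]]
[[25,2],[30,4],[33,7],[34,19],[43,9],[47,17],[48,6],[49,0]]
[[25,2],[30,4],[33,7],[34,19],[43,9],[47,17],[48,10],[49,0]]
[[2,19],[8,0],[25,2],[30,4],[33,7],[34,19],[43,9],[47,17],[48,10],[49,0]]
[[2,19],[8,0],[11,4],[16,0],[25,2],[30,4],[33,7],[34,19],[43,9],[47,17],[48,10],[49,0]]
[[2,19],[11,4],[16,0],[25,2],[30,4],[33,7],[34,19],[43,9],[47,17],[48,10],[49,0]]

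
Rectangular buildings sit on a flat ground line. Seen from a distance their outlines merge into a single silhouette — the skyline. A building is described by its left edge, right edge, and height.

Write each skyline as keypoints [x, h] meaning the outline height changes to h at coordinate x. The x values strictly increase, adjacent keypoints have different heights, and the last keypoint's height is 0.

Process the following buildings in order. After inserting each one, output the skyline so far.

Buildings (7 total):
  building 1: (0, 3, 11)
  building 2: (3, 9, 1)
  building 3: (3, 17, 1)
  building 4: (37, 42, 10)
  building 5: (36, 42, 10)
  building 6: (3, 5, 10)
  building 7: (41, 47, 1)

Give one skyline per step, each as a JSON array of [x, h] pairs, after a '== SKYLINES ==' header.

== SKYLINES ==
[[0,11],[3,0]]
[[0,11],[3,1],[9,0]]
[[0,11],[3,1],[17,0]]
[[0,11],[3,1],[17,0],[37,10],[42,0]]
[[0,11],[3,1],[17,0],[36,10],[42,0]]
[[0,11],[3,10],[5,1],[17,0],[36,10],[42,0]]
[[0,11],[3,10],[5,1],[17,0],[36,10],[42,1],[47,0]]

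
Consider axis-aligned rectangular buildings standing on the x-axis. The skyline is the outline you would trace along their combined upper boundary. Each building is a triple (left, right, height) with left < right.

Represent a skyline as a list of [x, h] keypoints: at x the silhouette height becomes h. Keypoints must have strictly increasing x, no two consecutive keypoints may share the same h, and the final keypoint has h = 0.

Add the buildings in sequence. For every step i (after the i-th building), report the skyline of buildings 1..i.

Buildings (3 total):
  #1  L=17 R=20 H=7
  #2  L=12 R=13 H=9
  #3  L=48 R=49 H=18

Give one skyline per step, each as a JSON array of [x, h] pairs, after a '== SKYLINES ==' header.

== SKYLINES ==
[[17,7],[20,0]]
[[12,9],[13,0],[17,7],[20,0]]
[[12,9],[13,0],[17,7],[20,0],[48,18],[49,0]]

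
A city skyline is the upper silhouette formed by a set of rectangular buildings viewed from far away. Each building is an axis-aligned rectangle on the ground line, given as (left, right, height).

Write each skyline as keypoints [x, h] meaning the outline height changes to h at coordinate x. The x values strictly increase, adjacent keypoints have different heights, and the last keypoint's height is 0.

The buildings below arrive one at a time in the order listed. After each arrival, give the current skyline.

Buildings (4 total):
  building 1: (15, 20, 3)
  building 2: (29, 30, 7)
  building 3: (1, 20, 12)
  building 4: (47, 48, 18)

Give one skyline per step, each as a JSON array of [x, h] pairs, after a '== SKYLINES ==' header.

== SKYLINES ==
[[15,3],[20,0]]
[[15,3],[20,0],[29,7],[30,0]]
[[1,12],[20,0],[29,7],[30,0]]
[[1,12],[20,0],[29,7],[30,0],[47,18],[48,0]]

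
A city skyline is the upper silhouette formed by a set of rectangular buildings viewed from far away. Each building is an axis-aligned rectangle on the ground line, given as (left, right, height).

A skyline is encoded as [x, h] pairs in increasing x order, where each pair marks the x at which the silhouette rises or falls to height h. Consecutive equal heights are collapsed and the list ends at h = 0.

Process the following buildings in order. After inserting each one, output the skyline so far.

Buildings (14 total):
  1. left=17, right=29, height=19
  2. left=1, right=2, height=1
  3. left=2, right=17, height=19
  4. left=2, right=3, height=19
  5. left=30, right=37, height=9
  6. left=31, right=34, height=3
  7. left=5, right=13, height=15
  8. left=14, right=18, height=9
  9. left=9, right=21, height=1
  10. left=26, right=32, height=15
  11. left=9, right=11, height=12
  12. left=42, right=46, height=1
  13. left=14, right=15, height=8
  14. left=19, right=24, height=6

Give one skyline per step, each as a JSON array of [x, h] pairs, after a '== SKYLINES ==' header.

== SKYLINES ==
[[17,19],[29,0]]
[[1,1],[2,0],[17,19],[29,0]]
[[1,1],[2,19],[29,0]]
[[1,1],[2,19],[29,0]]
[[1,1],[2,19],[29,0],[30,9],[37,0]]
[[1,1],[2,19],[29,0],[30,9],[37,0]]
[[1,1],[2,19],[29,0],[30,9],[37,0]]
[[1,1],[2,19],[29,0],[30,9],[37,0]]
[[1,1],[2,19],[29,0],[30,9],[37,0]]
[[1,1],[2,19],[29,15],[32,9],[37,0]]
[[1,1],[2,19],[29,15],[32,9],[37,0]]
[[1,1],[2,19],[29,15],[32,9],[37,0],[42,1],[46,0]]
[[1,1],[2,19],[29,15],[32,9],[37,0],[42,1],[46,0]]
[[1,1],[2,19],[29,15],[32,9],[37,0],[42,1],[46,0]]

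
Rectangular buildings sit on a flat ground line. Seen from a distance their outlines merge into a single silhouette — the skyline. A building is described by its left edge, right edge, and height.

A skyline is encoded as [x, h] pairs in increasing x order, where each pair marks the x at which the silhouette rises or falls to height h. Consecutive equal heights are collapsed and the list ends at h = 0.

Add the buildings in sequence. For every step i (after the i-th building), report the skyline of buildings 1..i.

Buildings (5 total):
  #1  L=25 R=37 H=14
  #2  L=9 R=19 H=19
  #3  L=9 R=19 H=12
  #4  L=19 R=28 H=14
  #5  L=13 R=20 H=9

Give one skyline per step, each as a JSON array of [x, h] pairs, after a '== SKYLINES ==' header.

== SKYLINES ==
[[25,14],[37,0]]
[[9,19],[19,0],[25,14],[37,0]]
[[9,19],[19,0],[25,14],[37,0]]
[[9,19],[19,14],[37,0]]
[[9,19],[19,14],[37,0]]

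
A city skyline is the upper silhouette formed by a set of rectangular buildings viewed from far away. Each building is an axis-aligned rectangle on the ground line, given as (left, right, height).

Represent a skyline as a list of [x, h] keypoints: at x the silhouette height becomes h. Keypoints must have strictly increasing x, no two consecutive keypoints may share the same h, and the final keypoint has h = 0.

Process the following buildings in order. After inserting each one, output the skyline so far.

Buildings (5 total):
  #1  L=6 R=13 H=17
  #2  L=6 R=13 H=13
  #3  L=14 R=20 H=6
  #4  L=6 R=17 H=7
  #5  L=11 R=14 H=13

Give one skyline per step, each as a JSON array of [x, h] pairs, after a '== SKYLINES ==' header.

== SKYLINES ==
[[6,17],[13,0]]
[[6,17],[13,0]]
[[6,17],[13,0],[14,6],[20,0]]
[[6,17],[13,7],[17,6],[20,0]]
[[6,17],[13,13],[14,7],[17,6],[20,0]]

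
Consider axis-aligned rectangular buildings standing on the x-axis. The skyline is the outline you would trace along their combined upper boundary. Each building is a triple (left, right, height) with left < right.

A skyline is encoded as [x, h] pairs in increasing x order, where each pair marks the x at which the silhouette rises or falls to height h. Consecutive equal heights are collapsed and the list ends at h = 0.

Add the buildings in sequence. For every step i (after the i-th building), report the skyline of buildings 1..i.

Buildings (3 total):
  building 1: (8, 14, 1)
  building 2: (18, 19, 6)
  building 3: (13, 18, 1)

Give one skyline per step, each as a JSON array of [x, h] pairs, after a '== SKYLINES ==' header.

== SKYLINES ==
[[8,1],[14,0]]
[[8,1],[14,0],[18,6],[19,0]]
[[8,1],[18,6],[19,0]]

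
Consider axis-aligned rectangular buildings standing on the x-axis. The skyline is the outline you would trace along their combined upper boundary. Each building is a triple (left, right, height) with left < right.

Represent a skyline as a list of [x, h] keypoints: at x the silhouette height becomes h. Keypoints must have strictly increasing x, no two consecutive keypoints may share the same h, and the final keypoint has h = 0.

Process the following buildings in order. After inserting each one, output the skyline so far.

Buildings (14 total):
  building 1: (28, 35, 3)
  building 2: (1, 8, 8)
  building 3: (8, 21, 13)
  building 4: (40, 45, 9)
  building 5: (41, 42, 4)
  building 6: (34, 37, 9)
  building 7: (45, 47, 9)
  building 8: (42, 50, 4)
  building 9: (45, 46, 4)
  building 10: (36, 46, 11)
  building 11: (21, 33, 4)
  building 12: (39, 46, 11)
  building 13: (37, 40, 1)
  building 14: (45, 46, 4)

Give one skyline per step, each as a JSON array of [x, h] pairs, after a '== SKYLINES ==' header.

== SKYLINES ==
[[28,3],[35,0]]
[[1,8],[8,0],[28,3],[35,0]]
[[1,8],[8,13],[21,0],[28,3],[35,0]]
[[1,8],[8,13],[21,0],[28,3],[35,0],[40,9],[45,0]]
[[1,8],[8,13],[21,0],[28,3],[35,0],[40,9],[45,0]]
[[1,8],[8,13],[21,0],[28,3],[34,9],[37,0],[40,9],[45,0]]
[[1,8],[8,13],[21,0],[28,3],[34,9],[37,0],[40,9],[47,0]]
[[1,8],[8,13],[21,0],[28,3],[34,9],[37,0],[40,9],[47,4],[50,0]]
[[1,8],[8,13],[21,0],[28,3],[34,9],[37,0],[40,9],[47,4],[50,0]]
[[1,8],[8,13],[21,0],[28,3],[34,9],[36,11],[46,9],[47,4],[50,0]]
[[1,8],[8,13],[21,4],[33,3],[34,9],[36,11],[46,9],[47,4],[50,0]]
[[1,8],[8,13],[21,4],[33,3],[34,9],[36,11],[46,9],[47,4],[50,0]]
[[1,8],[8,13],[21,4],[33,3],[34,9],[36,11],[46,9],[47,4],[50,0]]
[[1,8],[8,13],[21,4],[33,3],[34,9],[36,11],[46,9],[47,4],[50,0]]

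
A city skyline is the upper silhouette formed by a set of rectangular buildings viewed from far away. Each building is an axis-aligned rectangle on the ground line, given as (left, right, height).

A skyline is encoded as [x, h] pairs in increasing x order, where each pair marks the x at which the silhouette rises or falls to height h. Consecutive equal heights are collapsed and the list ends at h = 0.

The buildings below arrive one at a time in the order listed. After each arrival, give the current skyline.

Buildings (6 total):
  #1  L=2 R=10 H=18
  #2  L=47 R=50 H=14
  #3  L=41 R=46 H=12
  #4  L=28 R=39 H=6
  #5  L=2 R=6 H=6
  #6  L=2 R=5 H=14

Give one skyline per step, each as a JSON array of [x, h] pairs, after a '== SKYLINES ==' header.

== SKYLINES ==
[[2,18],[10,0]]
[[2,18],[10,0],[47,14],[50,0]]
[[2,18],[10,0],[41,12],[46,0],[47,14],[50,0]]
[[2,18],[10,0],[28,6],[39,0],[41,12],[46,0],[47,14],[50,0]]
[[2,18],[10,0],[28,6],[39,0],[41,12],[46,0],[47,14],[50,0]]
[[2,18],[10,0],[28,6],[39,0],[41,12],[46,0],[47,14],[50,0]]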